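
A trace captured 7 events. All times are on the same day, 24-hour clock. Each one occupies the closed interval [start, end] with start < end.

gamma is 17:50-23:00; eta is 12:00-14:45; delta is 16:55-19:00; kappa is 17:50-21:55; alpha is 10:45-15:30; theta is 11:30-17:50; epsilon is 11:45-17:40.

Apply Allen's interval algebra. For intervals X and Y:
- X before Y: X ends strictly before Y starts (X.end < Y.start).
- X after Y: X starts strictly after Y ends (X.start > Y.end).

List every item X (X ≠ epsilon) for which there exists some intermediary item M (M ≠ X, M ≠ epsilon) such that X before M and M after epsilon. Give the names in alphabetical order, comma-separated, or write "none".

alpha, eta

Target epsilon = [11:45, 17:40].
Intermediaries M with M after epsilon: gamma, kappa.
Via gamma — items with X before gamma: alpha, eta.
Via kappa — items with X before kappa: alpha, eta.
Union: alpha, eta.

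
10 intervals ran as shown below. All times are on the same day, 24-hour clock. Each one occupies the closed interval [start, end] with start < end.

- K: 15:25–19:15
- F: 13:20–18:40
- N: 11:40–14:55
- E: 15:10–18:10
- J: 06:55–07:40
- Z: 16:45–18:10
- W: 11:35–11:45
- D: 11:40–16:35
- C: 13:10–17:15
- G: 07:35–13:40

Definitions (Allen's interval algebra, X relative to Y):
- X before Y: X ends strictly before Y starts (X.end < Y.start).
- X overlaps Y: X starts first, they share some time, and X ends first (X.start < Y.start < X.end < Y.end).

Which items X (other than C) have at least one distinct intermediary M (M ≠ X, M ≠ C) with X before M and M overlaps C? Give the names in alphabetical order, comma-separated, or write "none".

J

Target C = [13:10, 17:15].
Intermediaries M with M overlaps C: D, G, N.
Via D — items with X before D: J.
Via G — items with X before G: none.
Via N — items with X before N: J.
Union: J.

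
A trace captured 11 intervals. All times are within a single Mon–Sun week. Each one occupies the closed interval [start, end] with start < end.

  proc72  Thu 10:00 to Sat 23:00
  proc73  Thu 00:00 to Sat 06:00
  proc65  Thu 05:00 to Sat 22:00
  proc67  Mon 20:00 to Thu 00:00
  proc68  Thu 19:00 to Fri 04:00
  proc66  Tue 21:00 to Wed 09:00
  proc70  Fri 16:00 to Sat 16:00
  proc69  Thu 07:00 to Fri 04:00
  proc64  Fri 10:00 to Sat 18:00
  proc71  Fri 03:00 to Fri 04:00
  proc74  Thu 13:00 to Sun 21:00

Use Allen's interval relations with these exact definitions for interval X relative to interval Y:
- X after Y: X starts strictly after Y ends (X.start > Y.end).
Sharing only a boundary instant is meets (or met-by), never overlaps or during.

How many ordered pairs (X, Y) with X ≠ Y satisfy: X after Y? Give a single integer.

Checking all 110 ordered pairs for relation 'after'; matching pairs in alphabetical order:
(proc64, proc66): proc64 after proc66 ✓
(proc64, proc67): proc64 after proc67 ✓
(proc64, proc68): proc64 after proc68 ✓
(proc64, proc69): proc64 after proc69 ✓
(proc64, proc71): proc64 after proc71 ✓
(proc65, proc66): proc65 after proc66 ✓
(proc65, proc67): proc65 after proc67 ✓
(proc68, proc66): proc68 after proc66 ✓
(proc68, proc67): proc68 after proc67 ✓
(proc69, proc66): proc69 after proc66 ✓
(proc69, proc67): proc69 after proc67 ✓
(proc70, proc66): proc70 after proc66 ✓
(proc70, proc67): proc70 after proc67 ✓
(proc70, proc68): proc70 after proc68 ✓
(proc70, proc69): proc70 after proc69 ✓
(proc70, proc71): proc70 after proc71 ✓
(proc71, proc66): proc71 after proc66 ✓
(proc71, proc67): proc71 after proc67 ✓
(proc72, proc66): proc72 after proc66 ✓
(proc72, proc67): proc72 after proc67 ✓
(proc73, proc66): proc73 after proc66 ✓
(proc74, proc66): proc74 after proc66 ✓
(proc74, proc67): proc74 after proc67 ✓
Count: 23.

23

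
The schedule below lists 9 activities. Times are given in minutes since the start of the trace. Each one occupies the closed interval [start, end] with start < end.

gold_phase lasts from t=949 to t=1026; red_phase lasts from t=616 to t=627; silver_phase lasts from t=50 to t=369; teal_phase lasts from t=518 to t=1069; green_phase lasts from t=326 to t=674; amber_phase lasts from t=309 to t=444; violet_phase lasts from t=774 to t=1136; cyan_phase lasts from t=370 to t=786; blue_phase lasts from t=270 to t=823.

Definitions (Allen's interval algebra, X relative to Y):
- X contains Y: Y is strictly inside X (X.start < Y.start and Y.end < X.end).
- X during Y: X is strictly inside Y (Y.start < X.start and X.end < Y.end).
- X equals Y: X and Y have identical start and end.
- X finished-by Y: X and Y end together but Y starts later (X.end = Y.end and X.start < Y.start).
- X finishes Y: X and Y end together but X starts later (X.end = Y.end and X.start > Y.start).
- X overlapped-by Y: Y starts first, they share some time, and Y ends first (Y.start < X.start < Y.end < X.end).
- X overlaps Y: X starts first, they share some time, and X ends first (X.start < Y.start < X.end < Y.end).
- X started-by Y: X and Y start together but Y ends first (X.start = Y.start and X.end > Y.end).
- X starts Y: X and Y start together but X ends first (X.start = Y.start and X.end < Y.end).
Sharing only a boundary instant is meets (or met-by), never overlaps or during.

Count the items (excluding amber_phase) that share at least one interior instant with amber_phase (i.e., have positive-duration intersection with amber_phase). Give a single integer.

Target amber_phase = [t=309, t=444].
blue_phase [t=270, t=823] → contains → counts.
cyan_phase [t=370, t=786] → overlapped-by → counts.
gold_phase [t=949, t=1026] → after → no.
green_phase [t=326, t=674] → overlapped-by → counts.
red_phase [t=616, t=627] → after → no.
silver_phase [t=50, t=369] → overlaps → counts.
teal_phase [t=518, t=1069] → after → no.
violet_phase [t=774, t=1136] → after → no.
Total: 4.

4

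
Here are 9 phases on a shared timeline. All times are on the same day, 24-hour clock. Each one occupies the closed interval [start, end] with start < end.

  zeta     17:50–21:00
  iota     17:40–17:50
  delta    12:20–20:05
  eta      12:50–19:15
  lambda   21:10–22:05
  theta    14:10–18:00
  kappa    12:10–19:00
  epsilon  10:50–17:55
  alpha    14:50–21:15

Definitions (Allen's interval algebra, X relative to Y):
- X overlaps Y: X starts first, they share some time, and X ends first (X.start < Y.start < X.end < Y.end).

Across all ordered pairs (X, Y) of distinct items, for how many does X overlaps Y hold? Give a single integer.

Checking all 72 ordered pairs for relation 'overlaps'; matching pairs in alphabetical order:
(alpha, lambda): alpha overlaps lambda ✓
(delta, alpha): delta overlaps alpha ✓
(delta, zeta): delta overlaps zeta ✓
(epsilon, alpha): epsilon overlaps alpha ✓
(epsilon, delta): epsilon overlaps delta ✓
(epsilon, eta): epsilon overlaps eta ✓
(epsilon, kappa): epsilon overlaps kappa ✓
(epsilon, theta): epsilon overlaps theta ✓
(epsilon, zeta): epsilon overlaps zeta ✓
(eta, alpha): eta overlaps alpha ✓
(eta, zeta): eta overlaps zeta ✓
(kappa, alpha): kappa overlaps alpha ✓
(kappa, delta): kappa overlaps delta ✓
(kappa, eta): kappa overlaps eta ✓
(kappa, zeta): kappa overlaps zeta ✓
(theta, alpha): theta overlaps alpha ✓
(theta, zeta): theta overlaps zeta ✓
Count: 17.

17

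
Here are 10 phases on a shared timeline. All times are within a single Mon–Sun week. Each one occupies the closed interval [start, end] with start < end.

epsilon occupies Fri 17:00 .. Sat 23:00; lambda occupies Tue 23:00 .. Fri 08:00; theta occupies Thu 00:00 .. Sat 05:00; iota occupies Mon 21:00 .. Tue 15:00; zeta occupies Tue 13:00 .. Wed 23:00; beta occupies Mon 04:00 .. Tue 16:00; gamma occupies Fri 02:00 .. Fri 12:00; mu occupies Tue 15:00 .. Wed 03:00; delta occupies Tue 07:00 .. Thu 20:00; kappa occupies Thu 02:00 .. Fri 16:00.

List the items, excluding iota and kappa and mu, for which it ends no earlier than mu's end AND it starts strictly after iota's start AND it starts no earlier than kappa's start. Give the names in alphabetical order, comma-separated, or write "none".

Conditions: its end is no earlier than mu's end (X.end >= Wed 03:00) AND its start is strictly after iota's start (X.start > Mon 21:00) AND its start is no earlier than kappa's start (X.start >= Thu 02:00).
beta: end Tue 16:00 >= Wed 03:00? ✗; start Mon 04:00 > Mon 21:00? ✗; start Mon 04:00 >= Thu 02:00? ✗ → no.
delta: end Thu 20:00 >= Wed 03:00? ✓; start Tue 07:00 > Mon 21:00? ✓; start Tue 07:00 >= Thu 02:00? ✗ → no.
epsilon: end Sat 23:00 >= Wed 03:00? ✓; start Fri 17:00 > Mon 21:00? ✓; start Fri 17:00 >= Thu 02:00? ✓ → yes.
gamma: end Fri 12:00 >= Wed 03:00? ✓; start Fri 02:00 > Mon 21:00? ✓; start Fri 02:00 >= Thu 02:00? ✓ → yes.
lambda: end Fri 08:00 >= Wed 03:00? ✓; start Tue 23:00 > Mon 21:00? ✓; start Tue 23:00 >= Thu 02:00? ✗ → no.
theta: end Sat 05:00 >= Wed 03:00? ✓; start Thu 00:00 > Mon 21:00? ✓; start Thu 00:00 >= Thu 02:00? ✗ → no.
zeta: end Wed 23:00 >= Wed 03:00? ✓; start Tue 13:00 > Mon 21:00? ✓; start Tue 13:00 >= Thu 02:00? ✗ → no.
Result: epsilon, gamma.

epsilon, gamma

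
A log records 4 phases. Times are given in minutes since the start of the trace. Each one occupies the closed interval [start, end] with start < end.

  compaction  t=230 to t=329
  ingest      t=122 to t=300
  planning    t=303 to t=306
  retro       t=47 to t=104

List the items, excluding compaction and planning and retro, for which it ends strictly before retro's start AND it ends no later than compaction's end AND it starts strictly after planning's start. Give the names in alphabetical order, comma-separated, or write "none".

Conditions: its end is strictly before retro's start (X.end < t=47) AND its end is no later than compaction's end (X.end <= t=329) AND its start is strictly after planning's start (X.start > t=303).
ingest: end t=300 < t=47? ✗; end t=300 <= t=329? ✓; start t=122 > t=303? ✗ → no.
Result: none.

none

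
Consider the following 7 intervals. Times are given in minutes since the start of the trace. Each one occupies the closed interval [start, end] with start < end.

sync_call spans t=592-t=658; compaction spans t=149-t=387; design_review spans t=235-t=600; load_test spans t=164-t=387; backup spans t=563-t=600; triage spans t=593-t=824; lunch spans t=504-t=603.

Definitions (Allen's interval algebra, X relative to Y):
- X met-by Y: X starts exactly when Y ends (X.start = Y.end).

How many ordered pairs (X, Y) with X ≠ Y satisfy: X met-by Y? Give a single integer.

0

Checking all 42 ordered pairs for relation 'met-by'; matching pairs in alphabetical order:
No pair satisfies it.
Count: 0.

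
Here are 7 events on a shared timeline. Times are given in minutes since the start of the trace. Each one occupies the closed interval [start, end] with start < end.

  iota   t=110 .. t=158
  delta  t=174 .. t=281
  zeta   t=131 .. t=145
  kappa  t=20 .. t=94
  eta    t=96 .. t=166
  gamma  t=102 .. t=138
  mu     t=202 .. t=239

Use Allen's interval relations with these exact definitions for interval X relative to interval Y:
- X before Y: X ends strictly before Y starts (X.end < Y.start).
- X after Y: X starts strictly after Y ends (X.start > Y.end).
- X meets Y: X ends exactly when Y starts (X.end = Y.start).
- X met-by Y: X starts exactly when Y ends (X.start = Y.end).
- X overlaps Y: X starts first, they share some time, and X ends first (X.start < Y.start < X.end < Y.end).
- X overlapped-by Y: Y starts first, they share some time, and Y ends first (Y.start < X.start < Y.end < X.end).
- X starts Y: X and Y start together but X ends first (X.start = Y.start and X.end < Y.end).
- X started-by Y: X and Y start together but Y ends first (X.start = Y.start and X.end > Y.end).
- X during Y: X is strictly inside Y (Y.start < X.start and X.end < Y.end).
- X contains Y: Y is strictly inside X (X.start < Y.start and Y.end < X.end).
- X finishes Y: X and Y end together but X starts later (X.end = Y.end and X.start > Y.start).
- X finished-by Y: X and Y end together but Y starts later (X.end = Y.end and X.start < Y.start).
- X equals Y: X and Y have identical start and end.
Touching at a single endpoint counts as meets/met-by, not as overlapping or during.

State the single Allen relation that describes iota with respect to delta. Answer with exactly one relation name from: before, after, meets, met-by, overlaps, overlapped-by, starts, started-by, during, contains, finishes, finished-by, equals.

before

iota = [t=110, t=158]; delta = [t=174, t=281].
Compare endpoints: iota.start < delta.start, iota.start < delta.end, iota.end < delta.start, iota.end < delta.end.
That pattern is 'before'.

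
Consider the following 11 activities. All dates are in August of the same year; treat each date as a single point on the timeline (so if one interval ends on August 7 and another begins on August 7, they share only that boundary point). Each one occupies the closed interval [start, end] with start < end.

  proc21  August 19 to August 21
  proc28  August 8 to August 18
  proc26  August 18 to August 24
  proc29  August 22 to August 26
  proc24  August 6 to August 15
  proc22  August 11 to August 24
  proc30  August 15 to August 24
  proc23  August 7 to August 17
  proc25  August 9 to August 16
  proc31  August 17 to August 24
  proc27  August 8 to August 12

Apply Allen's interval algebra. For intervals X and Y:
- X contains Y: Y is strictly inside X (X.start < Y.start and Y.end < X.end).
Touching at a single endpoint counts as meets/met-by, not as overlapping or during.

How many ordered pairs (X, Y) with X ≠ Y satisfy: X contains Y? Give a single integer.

Checking all 110 ordered pairs for relation 'contains'; matching pairs in alphabetical order:
(proc22, proc21): proc22 contains proc21 ✓
(proc23, proc25): proc23 contains proc25 ✓
(proc23, proc27): proc23 contains proc27 ✓
(proc24, proc27): proc24 contains proc27 ✓
(proc26, proc21): proc26 contains proc21 ✓
(proc28, proc25): proc28 contains proc25 ✓
(proc30, proc21): proc30 contains proc21 ✓
(proc31, proc21): proc31 contains proc21 ✓
Count: 8.

8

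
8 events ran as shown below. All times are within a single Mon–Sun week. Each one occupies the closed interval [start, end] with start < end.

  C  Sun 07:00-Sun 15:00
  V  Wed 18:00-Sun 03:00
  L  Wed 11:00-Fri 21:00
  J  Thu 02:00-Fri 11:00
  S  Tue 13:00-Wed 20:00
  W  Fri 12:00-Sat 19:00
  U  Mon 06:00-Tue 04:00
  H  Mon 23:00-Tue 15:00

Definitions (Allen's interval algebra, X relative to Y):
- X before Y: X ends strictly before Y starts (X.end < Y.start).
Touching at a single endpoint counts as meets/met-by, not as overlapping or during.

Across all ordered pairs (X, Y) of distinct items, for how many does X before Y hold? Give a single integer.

Checking all 56 ordered pairs for relation 'before'; matching pairs in alphabetical order:
(H, C): H before C ✓
(H, J): H before J ✓
(H, L): H before L ✓
(H, V): H before V ✓
(H, W): H before W ✓
(J, C): J before C ✓
(J, W): J before W ✓
(L, C): L before C ✓
(S, C): S before C ✓
(S, J): S before J ✓
(S, W): S before W ✓
(U, C): U before C ✓
(U, J): U before J ✓
(U, L): U before L ✓
(U, S): U before S ✓
(U, V): U before V ✓
(U, W): U before W ✓
(V, C): V before C ✓
(W, C): W before C ✓
Count: 19.

19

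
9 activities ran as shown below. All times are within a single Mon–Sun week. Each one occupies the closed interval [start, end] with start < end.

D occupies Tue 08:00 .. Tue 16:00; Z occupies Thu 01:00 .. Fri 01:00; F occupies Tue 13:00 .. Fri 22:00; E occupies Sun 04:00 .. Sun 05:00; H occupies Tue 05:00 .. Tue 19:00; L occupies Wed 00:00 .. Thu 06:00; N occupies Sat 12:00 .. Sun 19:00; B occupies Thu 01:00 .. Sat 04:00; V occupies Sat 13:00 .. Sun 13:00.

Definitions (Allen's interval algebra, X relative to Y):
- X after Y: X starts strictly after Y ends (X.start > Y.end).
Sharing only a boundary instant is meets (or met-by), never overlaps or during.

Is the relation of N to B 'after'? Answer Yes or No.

Yes

N = [Sat 12:00, Sun 19:00], B = [Thu 01:00, Sat 04:00].
Actual relation of N to B: after.
Asked whether 'after' holds → Yes.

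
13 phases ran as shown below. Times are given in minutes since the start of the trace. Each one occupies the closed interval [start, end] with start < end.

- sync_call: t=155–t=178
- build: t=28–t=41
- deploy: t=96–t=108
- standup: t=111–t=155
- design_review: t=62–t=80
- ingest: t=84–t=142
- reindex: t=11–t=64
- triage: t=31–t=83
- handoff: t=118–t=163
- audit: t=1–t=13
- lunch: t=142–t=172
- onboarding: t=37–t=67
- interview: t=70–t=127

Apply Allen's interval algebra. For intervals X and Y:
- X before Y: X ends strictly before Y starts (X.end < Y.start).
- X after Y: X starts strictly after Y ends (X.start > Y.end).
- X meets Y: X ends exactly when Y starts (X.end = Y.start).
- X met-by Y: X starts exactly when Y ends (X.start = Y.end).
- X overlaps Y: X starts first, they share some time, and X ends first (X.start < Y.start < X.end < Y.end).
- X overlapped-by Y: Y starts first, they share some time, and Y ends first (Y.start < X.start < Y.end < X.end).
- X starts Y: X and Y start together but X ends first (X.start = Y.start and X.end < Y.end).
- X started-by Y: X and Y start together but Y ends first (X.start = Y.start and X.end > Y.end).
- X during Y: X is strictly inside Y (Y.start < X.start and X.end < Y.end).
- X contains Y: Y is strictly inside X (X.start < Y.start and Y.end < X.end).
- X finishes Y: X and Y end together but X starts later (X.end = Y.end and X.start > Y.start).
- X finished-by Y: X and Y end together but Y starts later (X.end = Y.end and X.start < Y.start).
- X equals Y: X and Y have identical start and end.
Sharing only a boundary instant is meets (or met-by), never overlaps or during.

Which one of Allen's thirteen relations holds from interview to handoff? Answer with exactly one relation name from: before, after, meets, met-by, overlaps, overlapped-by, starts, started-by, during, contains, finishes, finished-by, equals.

interview = [t=70, t=127]; handoff = [t=118, t=163].
Compare endpoints: interview.start < handoff.start, interview.start < handoff.end, interview.end > handoff.start, interview.end < handoff.end.
That pattern is 'overlaps'.

overlaps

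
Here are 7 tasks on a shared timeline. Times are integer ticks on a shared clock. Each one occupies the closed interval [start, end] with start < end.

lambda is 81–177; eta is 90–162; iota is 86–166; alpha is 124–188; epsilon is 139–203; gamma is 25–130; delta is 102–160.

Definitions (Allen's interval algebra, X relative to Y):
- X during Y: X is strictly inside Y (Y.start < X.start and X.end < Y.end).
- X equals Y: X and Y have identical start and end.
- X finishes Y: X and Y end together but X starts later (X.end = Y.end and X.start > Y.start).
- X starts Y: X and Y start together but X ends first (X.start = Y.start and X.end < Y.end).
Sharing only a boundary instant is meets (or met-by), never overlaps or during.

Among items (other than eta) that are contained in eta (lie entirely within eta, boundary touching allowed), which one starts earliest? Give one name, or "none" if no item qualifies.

Target eta = [90, 162].
alpha [124, 188] → overlapped-by → excluded.
delta [102, 160] → during → candidate.
epsilon [139, 203] → overlapped-by → excluded.
gamma [25, 130] → overlaps → excluded.
iota [86, 166] → contains → excluded.
lambda [81, 177] → contains → excluded.
Among candidates, earliest start is 102 → delta.

delta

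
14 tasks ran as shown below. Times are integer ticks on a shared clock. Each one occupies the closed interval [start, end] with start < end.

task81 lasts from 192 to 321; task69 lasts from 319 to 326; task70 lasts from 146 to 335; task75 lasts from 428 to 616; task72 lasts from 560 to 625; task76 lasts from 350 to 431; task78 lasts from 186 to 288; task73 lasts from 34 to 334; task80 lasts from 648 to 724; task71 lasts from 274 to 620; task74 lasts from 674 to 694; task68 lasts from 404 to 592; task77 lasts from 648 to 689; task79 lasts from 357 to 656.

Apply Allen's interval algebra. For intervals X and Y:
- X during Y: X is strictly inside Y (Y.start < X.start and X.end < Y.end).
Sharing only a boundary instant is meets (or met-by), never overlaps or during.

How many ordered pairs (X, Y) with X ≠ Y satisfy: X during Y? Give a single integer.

14

Checking all 182 ordered pairs for relation 'during'; matching pairs in alphabetical order:
(task68, task71): task68 during task71 ✓
(task68, task79): task68 during task79 ✓
(task69, task70): task69 during task70 ✓
(task69, task71): task69 during task71 ✓
(task69, task73): task69 during task73 ✓
(task72, task79): task72 during task79 ✓
(task74, task80): task74 during task80 ✓
(task75, task71): task75 during task71 ✓
(task75, task79): task75 during task79 ✓
(task76, task71): task76 during task71 ✓
(task78, task70): task78 during task70 ✓
(task78, task73): task78 during task73 ✓
(task81, task70): task81 during task70 ✓
(task81, task73): task81 during task73 ✓
Count: 14.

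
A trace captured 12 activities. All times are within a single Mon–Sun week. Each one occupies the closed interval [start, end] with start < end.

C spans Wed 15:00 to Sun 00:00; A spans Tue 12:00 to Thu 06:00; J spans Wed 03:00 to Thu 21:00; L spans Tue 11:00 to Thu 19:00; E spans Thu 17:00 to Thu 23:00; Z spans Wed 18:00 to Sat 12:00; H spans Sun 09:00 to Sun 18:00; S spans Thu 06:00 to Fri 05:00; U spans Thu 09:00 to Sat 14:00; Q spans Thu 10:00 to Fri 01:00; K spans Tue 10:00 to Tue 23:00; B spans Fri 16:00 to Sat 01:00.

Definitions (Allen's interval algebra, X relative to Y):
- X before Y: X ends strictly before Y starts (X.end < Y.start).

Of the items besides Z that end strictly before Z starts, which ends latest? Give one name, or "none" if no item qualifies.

K

Target Z = [Wed 18:00, Sat 12:00].
A [Tue 12:00, Thu 06:00] → overlaps → excluded.
B [Fri 16:00, Sat 01:00] → during → excluded.
C [Wed 15:00, Sun 00:00] → contains → excluded.
E [Thu 17:00, Thu 23:00] → during → excluded.
H [Sun 09:00, Sun 18:00] → after → excluded.
J [Wed 03:00, Thu 21:00] → overlaps → excluded.
K [Tue 10:00, Tue 23:00] → before → candidate.
L [Tue 11:00, Thu 19:00] → overlaps → excluded.
Q [Thu 10:00, Fri 01:00] → during → excluded.
S [Thu 06:00, Fri 05:00] → during → excluded.
U [Thu 09:00, Sat 14:00] → overlapped-by → excluded.
Among candidates, latest end is Tue 23:00 → K.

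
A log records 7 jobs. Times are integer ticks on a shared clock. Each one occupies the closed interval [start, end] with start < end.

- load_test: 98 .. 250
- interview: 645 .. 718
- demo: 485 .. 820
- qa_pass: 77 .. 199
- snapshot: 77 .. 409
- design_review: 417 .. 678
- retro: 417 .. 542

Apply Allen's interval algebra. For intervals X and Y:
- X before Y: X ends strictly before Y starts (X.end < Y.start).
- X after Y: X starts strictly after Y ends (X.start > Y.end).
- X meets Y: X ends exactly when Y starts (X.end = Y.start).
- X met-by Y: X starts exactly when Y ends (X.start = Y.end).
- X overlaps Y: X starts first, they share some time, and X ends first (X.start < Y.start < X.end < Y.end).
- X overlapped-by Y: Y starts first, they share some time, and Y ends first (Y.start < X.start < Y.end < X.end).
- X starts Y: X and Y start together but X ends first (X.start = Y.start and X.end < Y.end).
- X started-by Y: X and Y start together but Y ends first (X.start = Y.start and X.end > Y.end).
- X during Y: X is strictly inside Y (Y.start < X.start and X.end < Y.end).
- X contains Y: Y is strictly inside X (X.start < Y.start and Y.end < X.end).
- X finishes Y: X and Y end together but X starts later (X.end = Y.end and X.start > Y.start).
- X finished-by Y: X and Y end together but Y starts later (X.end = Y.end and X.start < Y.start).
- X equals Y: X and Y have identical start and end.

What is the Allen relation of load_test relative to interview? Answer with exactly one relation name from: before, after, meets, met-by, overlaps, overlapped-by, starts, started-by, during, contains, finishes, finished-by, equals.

before

load_test = [98, 250]; interview = [645, 718].
Compare endpoints: load_test.start < interview.start, load_test.start < interview.end, load_test.end < interview.start, load_test.end < interview.end.
That pattern is 'before'.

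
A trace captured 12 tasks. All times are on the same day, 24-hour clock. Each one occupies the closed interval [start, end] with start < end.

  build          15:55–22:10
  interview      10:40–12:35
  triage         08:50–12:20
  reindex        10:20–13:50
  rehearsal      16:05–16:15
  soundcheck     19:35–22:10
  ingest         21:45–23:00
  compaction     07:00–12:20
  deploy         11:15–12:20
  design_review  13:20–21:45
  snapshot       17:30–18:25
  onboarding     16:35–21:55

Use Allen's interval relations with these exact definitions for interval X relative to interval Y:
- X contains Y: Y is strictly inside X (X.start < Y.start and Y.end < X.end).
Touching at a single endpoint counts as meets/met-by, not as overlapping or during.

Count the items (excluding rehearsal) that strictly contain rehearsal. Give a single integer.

Target rehearsal = [16:05, 16:15].
build [15:55, 22:10] → contains → counts.
compaction [07:00, 12:20] → before → no.
deploy [11:15, 12:20] → before → no.
design_review [13:20, 21:45] → contains → counts.
ingest [21:45, 23:00] → after → no.
interview [10:40, 12:35] → before → no.
onboarding [16:35, 21:55] → after → no.
reindex [10:20, 13:50] → before → no.
snapshot [17:30, 18:25] → after → no.
soundcheck [19:35, 22:10] → after → no.
triage [08:50, 12:20] → before → no.
Total: 2.

2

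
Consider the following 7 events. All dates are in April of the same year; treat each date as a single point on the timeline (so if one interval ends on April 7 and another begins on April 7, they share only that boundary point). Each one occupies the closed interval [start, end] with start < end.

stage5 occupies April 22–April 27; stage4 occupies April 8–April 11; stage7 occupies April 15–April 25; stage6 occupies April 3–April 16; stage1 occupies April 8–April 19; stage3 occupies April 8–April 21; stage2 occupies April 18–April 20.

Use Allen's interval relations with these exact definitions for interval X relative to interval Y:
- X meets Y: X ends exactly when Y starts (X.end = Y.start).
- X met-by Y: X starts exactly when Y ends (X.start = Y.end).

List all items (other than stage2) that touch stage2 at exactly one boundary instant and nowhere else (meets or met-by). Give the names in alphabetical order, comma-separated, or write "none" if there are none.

none

Target stage2 = [April 18, April 20].
stage1 [April 8, April 19] → overlaps → no.
stage3 [April 8, April 21] → contains → no.
stage4 [April 8, April 11] → before → no.
stage5 [April 22, April 27] → after → no.
stage6 [April 3, April 16] → before → no.
stage7 [April 15, April 25] → contains → no.
Result: none.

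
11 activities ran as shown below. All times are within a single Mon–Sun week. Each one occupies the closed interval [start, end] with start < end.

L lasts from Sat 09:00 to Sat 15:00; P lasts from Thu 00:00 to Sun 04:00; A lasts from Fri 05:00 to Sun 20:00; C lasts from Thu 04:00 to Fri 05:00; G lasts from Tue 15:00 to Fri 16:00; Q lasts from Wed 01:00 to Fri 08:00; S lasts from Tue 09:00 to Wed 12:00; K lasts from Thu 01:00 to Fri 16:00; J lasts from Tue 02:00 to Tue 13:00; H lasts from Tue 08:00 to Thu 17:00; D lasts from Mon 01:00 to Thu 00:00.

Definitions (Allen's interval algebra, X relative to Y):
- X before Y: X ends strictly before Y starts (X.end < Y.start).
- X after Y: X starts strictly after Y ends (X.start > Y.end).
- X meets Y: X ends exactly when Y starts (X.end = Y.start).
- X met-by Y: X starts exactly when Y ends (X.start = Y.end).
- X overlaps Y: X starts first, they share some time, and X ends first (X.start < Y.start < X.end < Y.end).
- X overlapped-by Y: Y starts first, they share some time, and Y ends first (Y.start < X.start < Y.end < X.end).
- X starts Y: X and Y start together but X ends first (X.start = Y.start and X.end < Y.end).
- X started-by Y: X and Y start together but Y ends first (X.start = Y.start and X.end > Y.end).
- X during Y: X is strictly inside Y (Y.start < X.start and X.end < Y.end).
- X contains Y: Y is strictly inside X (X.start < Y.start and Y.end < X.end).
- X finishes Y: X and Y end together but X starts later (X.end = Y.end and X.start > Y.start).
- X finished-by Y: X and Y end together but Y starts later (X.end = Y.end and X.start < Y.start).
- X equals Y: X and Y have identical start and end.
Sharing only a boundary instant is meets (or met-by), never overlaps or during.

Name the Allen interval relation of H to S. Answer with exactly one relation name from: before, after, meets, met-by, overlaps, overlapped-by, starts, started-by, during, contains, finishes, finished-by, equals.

H = [Tue 08:00, Thu 17:00]; S = [Tue 09:00, Wed 12:00].
Compare endpoints: H.start < S.start, H.start < S.end, H.end > S.start, H.end > S.end.
That pattern is 'contains'.

contains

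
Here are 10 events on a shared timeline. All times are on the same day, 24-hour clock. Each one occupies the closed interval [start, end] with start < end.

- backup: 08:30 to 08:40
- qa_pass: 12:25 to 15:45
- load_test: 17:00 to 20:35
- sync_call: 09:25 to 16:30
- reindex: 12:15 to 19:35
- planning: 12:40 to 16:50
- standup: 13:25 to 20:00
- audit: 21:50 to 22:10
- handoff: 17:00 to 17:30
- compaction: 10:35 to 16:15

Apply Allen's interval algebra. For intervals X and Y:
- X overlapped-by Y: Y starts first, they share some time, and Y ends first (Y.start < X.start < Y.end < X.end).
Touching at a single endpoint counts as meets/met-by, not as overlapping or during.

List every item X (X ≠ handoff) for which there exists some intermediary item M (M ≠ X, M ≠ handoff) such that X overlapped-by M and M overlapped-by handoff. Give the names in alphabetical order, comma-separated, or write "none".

none

Target handoff = [17:00, 17:30].
Intermediaries M with M overlapped-by handoff: none.
Union: none.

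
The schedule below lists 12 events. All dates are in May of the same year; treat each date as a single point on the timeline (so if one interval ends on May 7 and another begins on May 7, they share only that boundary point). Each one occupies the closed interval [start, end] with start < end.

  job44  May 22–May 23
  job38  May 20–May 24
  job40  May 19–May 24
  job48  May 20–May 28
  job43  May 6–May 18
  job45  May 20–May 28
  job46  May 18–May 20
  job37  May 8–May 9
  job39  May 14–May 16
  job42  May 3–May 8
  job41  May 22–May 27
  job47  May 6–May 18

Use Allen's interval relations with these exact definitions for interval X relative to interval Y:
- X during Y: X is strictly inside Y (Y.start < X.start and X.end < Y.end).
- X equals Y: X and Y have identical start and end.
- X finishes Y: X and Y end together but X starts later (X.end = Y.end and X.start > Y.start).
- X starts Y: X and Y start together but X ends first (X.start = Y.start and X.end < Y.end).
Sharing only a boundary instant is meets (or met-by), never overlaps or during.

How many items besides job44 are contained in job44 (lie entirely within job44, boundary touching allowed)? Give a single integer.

Target job44 = [May 22, May 23].
job37 [May 8, May 9] → before → no.
job38 [May 20, May 24] → contains → no.
job39 [May 14, May 16] → before → no.
job40 [May 19, May 24] → contains → no.
job41 [May 22, May 27] → started-by → no.
job42 [May 3, May 8] → before → no.
job43 [May 6, May 18] → before → no.
job45 [May 20, May 28] → contains → no.
job46 [May 18, May 20] → before → no.
job47 [May 6, May 18] → before → no.
job48 [May 20, May 28] → contains → no.
Total: 0.

0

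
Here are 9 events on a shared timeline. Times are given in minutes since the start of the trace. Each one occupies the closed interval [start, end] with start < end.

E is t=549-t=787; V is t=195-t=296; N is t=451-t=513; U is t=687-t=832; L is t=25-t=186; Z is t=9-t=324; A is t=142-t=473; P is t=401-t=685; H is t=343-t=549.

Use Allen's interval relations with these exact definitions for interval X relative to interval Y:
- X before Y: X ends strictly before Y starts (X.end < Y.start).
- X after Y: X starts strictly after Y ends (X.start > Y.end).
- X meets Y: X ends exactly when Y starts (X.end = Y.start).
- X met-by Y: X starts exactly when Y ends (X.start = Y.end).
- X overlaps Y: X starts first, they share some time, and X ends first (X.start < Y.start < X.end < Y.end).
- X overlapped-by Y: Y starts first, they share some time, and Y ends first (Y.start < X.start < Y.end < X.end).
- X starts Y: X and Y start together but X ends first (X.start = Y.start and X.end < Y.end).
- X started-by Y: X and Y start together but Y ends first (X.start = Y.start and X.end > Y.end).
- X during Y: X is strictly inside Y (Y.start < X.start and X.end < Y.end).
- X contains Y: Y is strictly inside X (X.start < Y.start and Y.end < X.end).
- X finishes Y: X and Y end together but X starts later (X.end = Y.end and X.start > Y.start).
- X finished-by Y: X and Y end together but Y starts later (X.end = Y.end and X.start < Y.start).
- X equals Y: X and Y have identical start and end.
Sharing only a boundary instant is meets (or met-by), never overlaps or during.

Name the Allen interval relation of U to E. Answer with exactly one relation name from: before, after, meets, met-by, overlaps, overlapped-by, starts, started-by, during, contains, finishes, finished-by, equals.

overlapped-by

U = [t=687, t=832]; E = [t=549, t=787].
Compare endpoints: U.start > E.start, U.start < E.end, U.end > E.start, U.end > E.end.
That pattern is 'overlapped-by'.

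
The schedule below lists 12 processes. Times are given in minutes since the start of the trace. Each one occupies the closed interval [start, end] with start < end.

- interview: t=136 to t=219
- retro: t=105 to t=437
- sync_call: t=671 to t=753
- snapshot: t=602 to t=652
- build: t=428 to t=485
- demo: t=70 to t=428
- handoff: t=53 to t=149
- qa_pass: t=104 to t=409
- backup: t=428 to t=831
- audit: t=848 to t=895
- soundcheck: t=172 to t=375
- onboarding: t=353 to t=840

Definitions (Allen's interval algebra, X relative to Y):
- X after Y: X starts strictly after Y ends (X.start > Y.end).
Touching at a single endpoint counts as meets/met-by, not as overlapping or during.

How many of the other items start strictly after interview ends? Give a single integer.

Target interview = [t=136, t=219].
audit [t=848, t=895] → after → counts.
backup [t=428, t=831] → after → counts.
build [t=428, t=485] → after → counts.
demo [t=70, t=428] → contains → no.
handoff [t=53, t=149] → overlaps → no.
onboarding [t=353, t=840] → after → counts.
qa_pass [t=104, t=409] → contains → no.
retro [t=105, t=437] → contains → no.
snapshot [t=602, t=652] → after → counts.
soundcheck [t=172, t=375] → overlapped-by → no.
sync_call [t=671, t=753] → after → counts.
Total: 6.

6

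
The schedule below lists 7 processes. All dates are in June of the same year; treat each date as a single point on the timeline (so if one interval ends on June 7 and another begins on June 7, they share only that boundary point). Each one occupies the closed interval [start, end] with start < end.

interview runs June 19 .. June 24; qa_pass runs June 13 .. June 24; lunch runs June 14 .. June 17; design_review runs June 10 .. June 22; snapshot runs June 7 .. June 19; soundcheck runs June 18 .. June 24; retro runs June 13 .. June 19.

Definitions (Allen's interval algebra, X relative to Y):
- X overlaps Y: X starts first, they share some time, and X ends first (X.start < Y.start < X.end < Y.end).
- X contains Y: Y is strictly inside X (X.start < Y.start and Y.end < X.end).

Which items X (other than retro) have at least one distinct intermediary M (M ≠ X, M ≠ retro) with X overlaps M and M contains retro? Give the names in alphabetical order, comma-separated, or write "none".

Target retro = [June 13, June 19].
Intermediaries M with M contains retro: design_review.
Via design_review — items with X overlaps design_review: snapshot.
Union: snapshot.

snapshot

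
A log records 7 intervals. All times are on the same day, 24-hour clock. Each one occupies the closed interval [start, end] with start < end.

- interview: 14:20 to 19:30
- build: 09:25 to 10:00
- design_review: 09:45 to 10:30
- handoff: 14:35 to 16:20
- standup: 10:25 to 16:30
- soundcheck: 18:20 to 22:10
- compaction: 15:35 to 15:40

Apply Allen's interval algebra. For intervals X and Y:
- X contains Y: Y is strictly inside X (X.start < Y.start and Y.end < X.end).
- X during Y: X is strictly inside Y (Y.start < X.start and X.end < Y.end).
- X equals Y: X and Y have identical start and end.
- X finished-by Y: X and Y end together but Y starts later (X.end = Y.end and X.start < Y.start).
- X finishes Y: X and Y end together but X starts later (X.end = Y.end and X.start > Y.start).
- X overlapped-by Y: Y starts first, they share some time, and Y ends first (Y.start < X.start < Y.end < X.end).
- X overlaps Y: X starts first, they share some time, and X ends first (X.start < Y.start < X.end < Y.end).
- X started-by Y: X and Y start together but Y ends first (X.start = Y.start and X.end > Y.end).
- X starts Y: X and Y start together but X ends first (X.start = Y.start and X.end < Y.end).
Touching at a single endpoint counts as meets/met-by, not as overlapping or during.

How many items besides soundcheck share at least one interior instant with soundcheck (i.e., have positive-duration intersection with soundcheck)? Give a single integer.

1

Target soundcheck = [18:20, 22:10].
build [09:25, 10:00] → before → no.
compaction [15:35, 15:40] → before → no.
design_review [09:45, 10:30] → before → no.
handoff [14:35, 16:20] → before → no.
interview [14:20, 19:30] → overlaps → counts.
standup [10:25, 16:30] → before → no.
Total: 1.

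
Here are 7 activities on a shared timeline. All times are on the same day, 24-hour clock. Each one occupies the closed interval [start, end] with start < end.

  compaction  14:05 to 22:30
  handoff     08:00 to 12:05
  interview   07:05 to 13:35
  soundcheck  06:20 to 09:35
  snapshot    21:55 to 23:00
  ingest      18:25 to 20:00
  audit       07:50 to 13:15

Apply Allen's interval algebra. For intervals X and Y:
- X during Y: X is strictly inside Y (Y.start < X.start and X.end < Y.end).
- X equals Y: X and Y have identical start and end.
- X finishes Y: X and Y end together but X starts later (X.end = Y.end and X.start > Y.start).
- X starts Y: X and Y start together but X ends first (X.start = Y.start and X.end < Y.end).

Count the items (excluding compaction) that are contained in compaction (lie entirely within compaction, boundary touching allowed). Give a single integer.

1

Target compaction = [14:05, 22:30].
audit [07:50, 13:15] → before → no.
handoff [08:00, 12:05] → before → no.
ingest [18:25, 20:00] → during → counts.
interview [07:05, 13:35] → before → no.
snapshot [21:55, 23:00] → overlapped-by → no.
soundcheck [06:20, 09:35] → before → no.
Total: 1.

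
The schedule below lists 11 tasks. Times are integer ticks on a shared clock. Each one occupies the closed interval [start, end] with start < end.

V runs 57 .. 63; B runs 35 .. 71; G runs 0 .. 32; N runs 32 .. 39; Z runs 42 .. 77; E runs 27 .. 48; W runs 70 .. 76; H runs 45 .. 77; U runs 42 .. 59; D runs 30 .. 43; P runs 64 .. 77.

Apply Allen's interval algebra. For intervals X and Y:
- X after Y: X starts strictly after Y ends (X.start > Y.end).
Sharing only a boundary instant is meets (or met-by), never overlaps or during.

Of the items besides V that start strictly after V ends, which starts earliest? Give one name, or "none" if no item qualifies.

P

Target V = [57, 63].
B [35, 71] → contains → excluded.
D [30, 43] → before → excluded.
E [27, 48] → before → excluded.
G [0, 32] → before → excluded.
H [45, 77] → contains → excluded.
N [32, 39] → before → excluded.
P [64, 77] → after → candidate.
U [42, 59] → overlaps → excluded.
W [70, 76] → after → candidate.
Z [42, 77] → contains → excluded.
Among candidates, earliest start is 64 → P.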